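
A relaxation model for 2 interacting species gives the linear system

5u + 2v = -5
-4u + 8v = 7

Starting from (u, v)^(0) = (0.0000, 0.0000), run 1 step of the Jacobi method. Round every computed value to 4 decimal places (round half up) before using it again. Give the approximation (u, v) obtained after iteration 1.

(-1.0000, 0.8750)

Iteration 1:
  u = (-5 - (2)·0.0000) / (5) = -1.0000
  v = (7 - (-4)·0.0000) / (8) = 0.8750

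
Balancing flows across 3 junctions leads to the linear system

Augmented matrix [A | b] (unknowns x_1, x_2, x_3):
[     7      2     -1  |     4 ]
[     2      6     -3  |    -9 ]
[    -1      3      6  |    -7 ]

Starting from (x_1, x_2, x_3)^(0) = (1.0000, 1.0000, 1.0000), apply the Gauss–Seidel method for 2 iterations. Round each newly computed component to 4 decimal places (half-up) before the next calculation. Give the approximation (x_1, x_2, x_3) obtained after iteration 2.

Iteration 1:
  x_1 = (4 - (2)·1.0000 - (-1)·1.0000) / (7) = 0.4286
  x_2 = (-9 - (2)·0.4286 - (-3)·1.0000) / (6) = -1.1429
  x_3 = (-7 - (-1)·0.4286 - (3)·-1.1429) / (6) = -0.5238
Iteration 2:
  x_1 = (4 - (2)·-1.1429 - (-1)·-0.5238) / (7) = 0.8231
  x_2 = (-9 - (2)·0.8231 - (-3)·-0.5238) / (6) = -2.0363
  x_3 = (-7 - (-1)·0.8231 - (3)·-2.0363) / (6) = -0.0113

(0.8231, -2.0363, -0.0113)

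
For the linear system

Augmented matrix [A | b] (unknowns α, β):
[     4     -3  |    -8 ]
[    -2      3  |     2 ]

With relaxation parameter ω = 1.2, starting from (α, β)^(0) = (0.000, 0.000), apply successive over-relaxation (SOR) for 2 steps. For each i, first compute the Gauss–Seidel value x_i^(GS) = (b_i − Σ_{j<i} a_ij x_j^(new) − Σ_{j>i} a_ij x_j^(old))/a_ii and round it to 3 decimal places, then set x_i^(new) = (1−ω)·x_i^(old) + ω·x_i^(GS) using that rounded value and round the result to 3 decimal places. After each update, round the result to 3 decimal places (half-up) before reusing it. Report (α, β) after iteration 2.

Iteration 1:
  α: GS value = (-8 - (-3)·0.000) / (4) = -2.000;  α ← (1−ω)·0.000 + ω·-2.000 = -2.400
  β: GS value = (2 - (-2)·-2.400) / (3) = -0.933;  β ← (1−ω)·0.000 + ω·-0.933 = -1.120
Iteration 2:
  α: GS value = (-8 - (-3)·-1.120) / (4) = -2.840;  α ← (1−ω)·-2.400 + ω·-2.840 = -2.928
  β: GS value = (2 - (-2)·-2.928) / (3) = -1.285;  β ← (1−ω)·-1.120 + ω·-1.285 = -1.318

(-2.928, -1.318)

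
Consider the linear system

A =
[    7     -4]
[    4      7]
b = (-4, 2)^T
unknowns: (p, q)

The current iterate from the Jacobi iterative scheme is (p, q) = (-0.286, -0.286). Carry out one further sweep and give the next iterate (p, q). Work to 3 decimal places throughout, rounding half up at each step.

(-0.735, 0.449)

One sweep:
  p = (-4 - (-4)·-0.286) / (7) = -0.735
  q = (2 - (4)·-0.286) / (7) = 0.449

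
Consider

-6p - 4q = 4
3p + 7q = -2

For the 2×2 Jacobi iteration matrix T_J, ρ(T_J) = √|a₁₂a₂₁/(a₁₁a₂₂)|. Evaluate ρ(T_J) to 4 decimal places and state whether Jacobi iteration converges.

0.5345

a₁₂a₂₁/(a₁₁a₂₂) = (-4)·(3) / ((-6)·(7)) = 0.285714
ρ = √|0.285714| = √0.285714 = 0.5345
ρ < 1, so Jacobi converges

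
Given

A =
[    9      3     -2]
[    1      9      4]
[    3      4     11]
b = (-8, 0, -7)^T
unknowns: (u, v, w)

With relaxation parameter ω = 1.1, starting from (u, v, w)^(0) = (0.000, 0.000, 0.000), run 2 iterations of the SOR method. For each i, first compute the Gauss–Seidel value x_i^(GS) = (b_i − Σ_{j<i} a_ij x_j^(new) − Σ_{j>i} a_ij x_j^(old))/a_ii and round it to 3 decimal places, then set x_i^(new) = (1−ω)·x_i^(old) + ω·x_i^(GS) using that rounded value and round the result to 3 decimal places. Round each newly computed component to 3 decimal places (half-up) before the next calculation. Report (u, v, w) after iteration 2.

(-1.035, 0.337, -0.479)

Iteration 1:
  u: GS value = (-8 - (3)·0.000 - (-2)·0.000) / (9) = -0.889;  u ← (1−ω)·0.000 + ω·-0.889 = -0.978
  v: GS value = (0 - (1)·-0.978 - (4)·0.000) / (9) = 0.109;  v ← (1−ω)·0.000 + ω·0.109 = 0.120
  w: GS value = (-7 - (3)·-0.978 - (4)·0.120) / (11) = -0.413;  w ← (1−ω)·0.000 + ω·-0.413 = -0.454
Iteration 2:
  u: GS value = (-8 - (3)·0.120 - (-2)·-0.454) / (9) = -1.030;  u ← (1−ω)·-0.978 + ω·-1.030 = -1.035
  v: GS value = (0 - (1)·-1.035 - (4)·-0.454) / (9) = 0.317;  v ← (1−ω)·0.120 + ω·0.317 = 0.337
  w: GS value = (-7 - (3)·-1.035 - (4)·0.337) / (11) = -0.477;  w ← (1−ω)·-0.454 + ω·-0.477 = -0.479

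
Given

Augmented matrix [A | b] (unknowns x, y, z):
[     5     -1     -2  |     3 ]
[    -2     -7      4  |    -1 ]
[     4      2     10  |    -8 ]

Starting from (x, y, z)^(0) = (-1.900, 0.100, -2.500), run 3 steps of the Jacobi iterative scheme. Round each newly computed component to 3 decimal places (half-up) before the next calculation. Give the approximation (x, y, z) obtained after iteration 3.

Iteration 1:
  x = (3 - (-1)·0.100 - (-2)·-2.500) / (5) = -0.380
  y = (-1 - (-2)·-1.900 - (4)·-2.500) / (-7) = -0.743
  z = (-8 - (4)·-1.900 - (2)·0.100) / (10) = -0.060
Iteration 2:
  x = (3 - (-1)·-0.743 - (-2)·-0.060) / (5) = 0.427
  y = (-1 - (-2)·-0.380 - (4)·-0.060) / (-7) = 0.217
  z = (-8 - (4)·-0.380 - (2)·-0.743) / (10) = -0.499
Iteration 3:
  x = (3 - (-1)·0.217 - (-2)·-0.499) / (5) = 0.444
  y = (-1 - (-2)·0.427 - (4)·-0.499) / (-7) = -0.264
  z = (-8 - (4)·0.427 - (2)·0.217) / (10) = -1.014

(0.444, -0.264, -1.014)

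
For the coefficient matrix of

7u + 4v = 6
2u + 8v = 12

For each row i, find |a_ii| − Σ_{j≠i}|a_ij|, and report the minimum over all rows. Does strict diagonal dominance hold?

row 1: |7| − (4) = 3
row 2: |8| − (2) = 6
minimum over rows = 3 → strictly diagonally dominant (convergence guaranteed)

3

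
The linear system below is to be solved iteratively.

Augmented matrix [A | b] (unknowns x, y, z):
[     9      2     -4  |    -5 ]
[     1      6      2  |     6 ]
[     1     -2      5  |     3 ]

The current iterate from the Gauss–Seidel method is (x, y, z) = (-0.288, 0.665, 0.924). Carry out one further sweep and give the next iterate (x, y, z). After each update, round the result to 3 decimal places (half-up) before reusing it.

(-0.293, 0.741, 0.955)

One sweep:
  x = (-5 - (2)·0.665 - (-4)·0.924) / (9) = -0.293
  y = (6 - (1)·-0.293 - (2)·0.924) / (6) = 0.741
  z = (3 - (1)·-0.293 - (-2)·0.741) / (5) = 0.955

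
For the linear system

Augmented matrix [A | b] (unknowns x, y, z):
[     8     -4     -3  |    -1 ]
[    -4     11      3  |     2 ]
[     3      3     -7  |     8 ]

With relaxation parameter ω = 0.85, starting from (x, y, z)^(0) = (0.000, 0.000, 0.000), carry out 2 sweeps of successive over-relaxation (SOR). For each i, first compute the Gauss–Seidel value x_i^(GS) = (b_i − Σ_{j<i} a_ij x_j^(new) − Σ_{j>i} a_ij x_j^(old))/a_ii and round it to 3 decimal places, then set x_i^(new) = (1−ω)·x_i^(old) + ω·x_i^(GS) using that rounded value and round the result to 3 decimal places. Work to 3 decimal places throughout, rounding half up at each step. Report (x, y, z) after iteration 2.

Iteration 1:
  x: GS value = (-1 - (-4)·0.000 - (-3)·0.000) / (8) = -0.125;  x ← (1−ω)·0.000 + ω·-0.125 = -0.106
  y: GS value = (2 - (-4)·-0.106 - (3)·0.000) / (11) = 0.143;  y ← (1−ω)·0.000 + ω·0.143 = 0.122
  z: GS value = (8 - (3)·-0.106 - (3)·0.122) / (-7) = -1.136;  z ← (1−ω)·0.000 + ω·-1.136 = -0.966
Iteration 2:
  x: GS value = (-1 - (-4)·0.122 - (-3)·-0.966) / (8) = -0.426;  x ← (1−ω)·-0.106 + ω·-0.426 = -0.378
  y: GS value = (2 - (-4)·-0.378 - (3)·-0.966) / (11) = 0.308;  y ← (1−ω)·0.122 + ω·0.308 = 0.280
  z: GS value = (8 - (3)·-0.378 - (3)·0.280) / (-7) = -1.185;  z ← (1−ω)·-0.966 + ω·-1.185 = -1.152

(-0.378, 0.280, -1.152)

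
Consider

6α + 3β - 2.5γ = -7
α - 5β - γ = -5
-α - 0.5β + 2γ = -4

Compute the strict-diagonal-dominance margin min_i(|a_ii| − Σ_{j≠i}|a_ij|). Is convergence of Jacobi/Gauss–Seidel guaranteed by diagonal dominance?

0.5

row 1: |6| − (3+2.5) = 0.5
row 2: |-5| − (1+1) = 3
row 3: |2| − (1+0.5) = 0.5
minimum over rows = 0.5 → strictly diagonally dominant (convergence guaranteed)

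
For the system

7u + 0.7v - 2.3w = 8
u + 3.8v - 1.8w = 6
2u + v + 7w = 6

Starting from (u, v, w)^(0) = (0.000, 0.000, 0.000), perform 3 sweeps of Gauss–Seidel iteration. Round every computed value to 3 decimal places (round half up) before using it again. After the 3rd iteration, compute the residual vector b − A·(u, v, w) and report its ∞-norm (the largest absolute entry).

0.018

Iteration 1:
  u = (8 - (0.7)·0.000 - (-2.3)·0.000) / (7) = 1.143
  v = (6 - (1)·1.143 - (-1.8)·0.000) / (3.8) = 1.278
  w = (6 - (2)·1.143 - (1)·1.278) / (7) = 0.348
Iteration 2:
  u = (8 - (0.7)·1.278 - (-2.3)·0.348) / (7) = 1.129
  v = (6 - (1)·1.129 - (-1.8)·0.348) / (3.8) = 1.447
  w = (6 - (2)·1.129 - (1)·1.447) / (7) = 0.328
Iteration 3:
  u = (8 - (0.7)·1.447 - (-2.3)·0.328) / (7) = 1.106
  v = (6 - (1)·1.106 - (-1.8)·0.328) / (3.8) = 1.443
  w = (6 - (2)·1.106 - (1)·1.443) / (7) = 0.335
Residual b − A·x = (0.018, 0.014, 0.000); ∞-norm = 0.018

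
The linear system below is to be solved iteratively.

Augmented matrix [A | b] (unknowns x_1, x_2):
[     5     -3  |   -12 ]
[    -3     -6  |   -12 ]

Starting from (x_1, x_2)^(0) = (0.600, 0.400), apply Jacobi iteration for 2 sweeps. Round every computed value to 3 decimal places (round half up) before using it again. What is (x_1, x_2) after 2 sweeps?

(-1.380, 3.080)

Iteration 1:
  x_1 = (-12 - (-3)·0.400) / (5) = -2.160
  x_2 = (-12 - (-3)·0.600) / (-6) = 1.700
Iteration 2:
  x_1 = (-12 - (-3)·1.700) / (5) = -1.380
  x_2 = (-12 - (-3)·-2.160) / (-6) = 3.080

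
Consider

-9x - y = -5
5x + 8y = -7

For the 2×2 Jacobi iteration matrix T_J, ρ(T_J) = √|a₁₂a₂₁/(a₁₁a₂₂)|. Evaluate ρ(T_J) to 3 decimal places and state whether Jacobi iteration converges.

a₁₂a₂₁/(a₁₁a₂₂) = (-1)·(5) / ((-9)·(8)) = 0.069444
ρ = √|0.069444| = √0.069444 = 0.264
ρ < 1, so Jacobi converges

0.264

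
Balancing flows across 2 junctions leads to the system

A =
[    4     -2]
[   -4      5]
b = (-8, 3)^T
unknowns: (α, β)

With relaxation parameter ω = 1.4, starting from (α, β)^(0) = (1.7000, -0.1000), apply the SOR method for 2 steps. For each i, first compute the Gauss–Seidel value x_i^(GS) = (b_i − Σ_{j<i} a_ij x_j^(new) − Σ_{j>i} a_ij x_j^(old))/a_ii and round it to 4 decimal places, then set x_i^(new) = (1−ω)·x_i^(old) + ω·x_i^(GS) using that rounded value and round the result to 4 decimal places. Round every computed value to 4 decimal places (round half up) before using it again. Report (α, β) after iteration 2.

(-3.5472, -1.8945)

Iteration 1:
  α: GS value = (-8 - (-2)·-0.1000) / (4) = -2.0500;  α ← (1−ω)·1.7000 + ω·-2.0500 = -3.5500
  β: GS value = (3 - (-4)·-3.5500) / (5) = -2.2400;  β ← (1−ω)·-0.1000 + ω·-2.2400 = -3.0960
Iteration 2:
  α: GS value = (-8 - (-2)·-3.0960) / (4) = -3.5480;  α ← (1−ω)·-3.5500 + ω·-3.5480 = -3.5472
  β: GS value = (3 - (-4)·-3.5472) / (5) = -2.2378;  β ← (1−ω)·-3.0960 + ω·-2.2378 = -1.8945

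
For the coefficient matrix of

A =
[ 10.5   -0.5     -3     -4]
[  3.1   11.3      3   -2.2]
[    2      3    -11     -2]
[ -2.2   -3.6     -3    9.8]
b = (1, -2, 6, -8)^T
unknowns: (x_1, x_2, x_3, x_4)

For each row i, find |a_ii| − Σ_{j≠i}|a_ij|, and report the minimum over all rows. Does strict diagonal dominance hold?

row 1: |10.5| − (0.5+3+4) = 3
row 2: |11.3| − (3.1+3+2.2) = 3
row 3: |-11| − (2+3+2) = 4
row 4: |9.8| − (2.2+3.6+3) = 1
minimum over rows = 1 → strictly diagonally dominant (convergence guaranteed)

1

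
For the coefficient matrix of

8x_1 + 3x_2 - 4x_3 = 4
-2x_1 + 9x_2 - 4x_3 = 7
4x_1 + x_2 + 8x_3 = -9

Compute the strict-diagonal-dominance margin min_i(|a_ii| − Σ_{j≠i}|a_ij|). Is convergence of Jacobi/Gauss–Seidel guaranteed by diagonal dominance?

1

row 1: |8| − (3+4) = 1
row 2: |9| − (2+4) = 3
row 3: |8| − (4+1) = 3
minimum over rows = 1 → strictly diagonally dominant (convergence guaranteed)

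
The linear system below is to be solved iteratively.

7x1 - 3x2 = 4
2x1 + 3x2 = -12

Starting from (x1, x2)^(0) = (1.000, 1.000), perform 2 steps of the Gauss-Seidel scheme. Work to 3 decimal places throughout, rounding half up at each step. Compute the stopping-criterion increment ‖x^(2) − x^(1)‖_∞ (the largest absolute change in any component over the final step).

2.429

Iteration 1:
  x1 = (4 - (-3)·1.000) / (7) = 1.000
  x2 = (-12 - (2)·1.000) / (3) = -4.667
Iteration 2:
  x1 = (4 - (-3)·-4.667) / (7) = -1.429
  x2 = (-12 - (2)·-1.429) / (3) = -3.047
Change: (-2.429, 1.620) → max |·| = 2.429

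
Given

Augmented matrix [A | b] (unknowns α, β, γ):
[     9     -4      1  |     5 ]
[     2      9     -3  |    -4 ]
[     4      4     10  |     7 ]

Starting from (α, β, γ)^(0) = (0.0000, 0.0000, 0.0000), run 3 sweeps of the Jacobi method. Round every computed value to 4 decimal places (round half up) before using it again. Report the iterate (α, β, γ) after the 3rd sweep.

Iteration 1:
  α = (5 - (-4)·0.0000 - (1)·0.0000) / (9) = 0.5556
  β = (-4 - (2)·0.0000 - (-3)·0.0000) / (9) = -0.4444
  γ = (7 - (4)·0.0000 - (4)·0.0000) / (10) = 0.7000
Iteration 2:
  α = (5 - (-4)·-0.4444 - (1)·0.7000) / (9) = 0.2803
  β = (-4 - (2)·0.5556 - (-3)·0.7000) / (9) = -0.3346
  γ = (7 - (4)·0.5556 - (4)·-0.4444) / (10) = 0.6555
Iteration 3:
  α = (5 - (-4)·-0.3346 - (1)·0.6555) / (9) = 0.3340
  β = (-4 - (2)·0.2803 - (-3)·0.6555) / (9) = -0.2882
  γ = (7 - (4)·0.2803 - (4)·-0.3346) / (10) = 0.7217

(0.3340, -0.2882, 0.7217)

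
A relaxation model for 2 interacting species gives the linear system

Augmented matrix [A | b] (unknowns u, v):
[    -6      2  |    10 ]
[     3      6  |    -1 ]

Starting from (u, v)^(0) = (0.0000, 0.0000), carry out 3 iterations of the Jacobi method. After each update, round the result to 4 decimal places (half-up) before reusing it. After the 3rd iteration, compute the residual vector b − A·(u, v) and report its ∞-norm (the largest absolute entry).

Iteration 1:
  u = (10 - (2)·0.0000) / (-6) = -1.6667
  v = (-1 - (3)·0.0000) / (6) = -0.1667
Iteration 2:
  u = (10 - (2)·-0.1667) / (-6) = -1.7222
  v = (-1 - (3)·-1.6667) / (6) = 0.6667
Iteration 3:
  u = (10 - (2)·0.6667) / (-6) = -1.4444
  v = (-1 - (3)·-1.7222) / (6) = 0.6944
Residual b − A·x = (-0.0552, -0.8332); ∞-norm = 0.8332

0.8332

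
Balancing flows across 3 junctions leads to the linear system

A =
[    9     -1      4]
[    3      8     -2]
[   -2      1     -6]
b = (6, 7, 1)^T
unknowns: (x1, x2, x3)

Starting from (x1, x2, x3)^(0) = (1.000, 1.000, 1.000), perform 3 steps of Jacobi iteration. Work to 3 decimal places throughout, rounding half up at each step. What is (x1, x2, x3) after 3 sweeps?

Iteration 1:
  x1 = (6 - (-1)·1.000 - (4)·1.000) / (9) = 0.333
  x2 = (7 - (3)·1.000 - (-2)·1.000) / (8) = 0.750
  x3 = (1 - (-2)·1.000 - (1)·1.000) / (-6) = -0.333
Iteration 2:
  x1 = (6 - (-1)·0.750 - (4)·-0.333) / (9) = 0.898
  x2 = (7 - (3)·0.333 - (-2)·-0.333) / (8) = 0.667
  x3 = (1 - (-2)·0.333 - (1)·0.750) / (-6) = -0.153
Iteration 3:
  x1 = (6 - (-1)·0.667 - (4)·-0.153) / (9) = 0.809
  x2 = (7 - (3)·0.898 - (-2)·-0.153) / (8) = 0.500
  x3 = (1 - (-2)·0.898 - (1)·0.667) / (-6) = -0.355

(0.809, 0.500, -0.355)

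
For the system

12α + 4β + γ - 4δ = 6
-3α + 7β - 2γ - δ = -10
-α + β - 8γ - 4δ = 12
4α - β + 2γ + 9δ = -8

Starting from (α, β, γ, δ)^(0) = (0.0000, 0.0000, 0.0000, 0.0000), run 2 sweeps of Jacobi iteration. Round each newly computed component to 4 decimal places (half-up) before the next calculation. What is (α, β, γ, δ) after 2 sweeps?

(0.8049, -1.7698, -1.2966, -0.9365)

Iteration 1:
  α = (6 - (4)·0.0000 - (1)·0.0000 - (-4)·0.0000) / (12) = 0.5000
  β = (-10 - (-3)·0.0000 - (-2)·0.0000 - (-1)·0.0000) / (7) = -1.4286
  γ = (12 - (-1)·0.0000 - (1)·0.0000 - (-4)·0.0000) / (-8) = -1.5000
  δ = (-8 - (4)·0.0000 - (-1)·0.0000 - (2)·0.0000) / (9) = -0.8889
Iteration 2:
  α = (6 - (4)·-1.4286 - (1)·-1.5000 - (-4)·-0.8889) / (12) = 0.8049
  β = (-10 - (-3)·0.5000 - (-2)·-1.5000 - (-1)·-0.8889) / (7) = -1.7698
  γ = (12 - (-1)·0.5000 - (1)·-1.4286 - (-4)·-0.8889) / (-8) = -1.2966
  δ = (-8 - (4)·0.5000 - (-1)·-1.4286 - (2)·-1.5000) / (9) = -0.9365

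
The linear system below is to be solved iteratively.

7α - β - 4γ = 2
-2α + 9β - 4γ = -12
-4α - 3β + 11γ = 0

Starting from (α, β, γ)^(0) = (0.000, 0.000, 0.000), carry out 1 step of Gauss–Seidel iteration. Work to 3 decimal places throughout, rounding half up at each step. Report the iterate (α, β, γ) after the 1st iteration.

(0.286, -1.270, -0.242)

Iteration 1:
  α = (2 - (-1)·0.000 - (-4)·0.000) / (7) = 0.286
  β = (-12 - (-2)·0.286 - (-4)·0.000) / (9) = -1.270
  γ = (0 - (-4)·0.286 - (-3)·-1.270) / (11) = -0.242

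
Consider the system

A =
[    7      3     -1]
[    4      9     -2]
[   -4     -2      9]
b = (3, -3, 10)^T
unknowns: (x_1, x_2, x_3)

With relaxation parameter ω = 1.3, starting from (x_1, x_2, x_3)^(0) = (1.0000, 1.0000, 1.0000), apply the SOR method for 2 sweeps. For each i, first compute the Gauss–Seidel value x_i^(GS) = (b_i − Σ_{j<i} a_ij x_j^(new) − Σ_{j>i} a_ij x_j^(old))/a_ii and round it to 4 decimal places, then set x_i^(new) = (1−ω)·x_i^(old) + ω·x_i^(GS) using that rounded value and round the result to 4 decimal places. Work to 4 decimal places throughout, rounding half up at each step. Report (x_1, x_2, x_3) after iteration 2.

(0.9822, -0.6073, 1.5458)

Iteration 1:
  x_1: GS value = (3 - (3)·1.0000 - (-1)·1.0000) / (7) = 0.1429;  x_1 ← (1−ω)·1.0000 + ω·0.1429 = -0.1142
  x_2: GS value = (-3 - (4)·-0.1142 - (-2)·1.0000) / (9) = -0.0604;  x_2 ← (1−ω)·1.0000 + ω·-0.0604 = -0.3785
  x_3: GS value = (10 - (-4)·-0.1142 - (-2)·-0.3785) / (9) = 0.9762;  x_3 ← (1−ω)·1.0000 + ω·0.9762 = 0.9691
Iteration 2:
  x_1: GS value = (3 - (3)·-0.3785 - (-1)·0.9691) / (7) = 0.7292;  x_1 ← (1−ω)·-0.1142 + ω·0.7292 = 0.9822
  x_2: GS value = (-3 - (4)·0.9822 - (-2)·0.9691) / (9) = -0.5545;  x_2 ← (1−ω)·-0.3785 + ω·-0.5545 = -0.6073
  x_3: GS value = (10 - (-4)·0.9822 - (-2)·-0.6073) / (9) = 1.4127;  x_3 ← (1−ω)·0.9691 + ω·1.4127 = 1.5458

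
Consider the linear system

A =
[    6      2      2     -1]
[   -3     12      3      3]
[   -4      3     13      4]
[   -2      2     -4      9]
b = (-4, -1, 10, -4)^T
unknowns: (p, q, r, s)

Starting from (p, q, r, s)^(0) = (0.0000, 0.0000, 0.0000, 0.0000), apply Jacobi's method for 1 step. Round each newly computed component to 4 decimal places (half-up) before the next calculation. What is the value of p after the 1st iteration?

Iteration 1:
  p = (-4 - (2)·0.0000 - (2)·0.0000 - (-1)·0.0000) / (6) = -0.6667
  q = (-1 - (-3)·0.0000 - (3)·0.0000 - (3)·0.0000) / (12) = -0.0833
  r = (10 - (-4)·0.0000 - (3)·0.0000 - (4)·0.0000) / (13) = 0.7692
  s = (-4 - (-2)·0.0000 - (2)·0.0000 - (-4)·0.0000) / (9) = -0.4444

-0.6667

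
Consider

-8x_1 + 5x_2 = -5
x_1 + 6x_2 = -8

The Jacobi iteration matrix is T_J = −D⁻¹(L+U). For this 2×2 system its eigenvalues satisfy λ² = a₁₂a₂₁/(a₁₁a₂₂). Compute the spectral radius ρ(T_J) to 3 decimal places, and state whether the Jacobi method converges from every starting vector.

a₁₂a₂₁/(a₁₁a₂₂) = (5)·(1) / ((-8)·(6)) = -0.104167
ρ = √|-0.104167| = √0.104167 = 0.323
ρ < 1, so Jacobi converges

0.323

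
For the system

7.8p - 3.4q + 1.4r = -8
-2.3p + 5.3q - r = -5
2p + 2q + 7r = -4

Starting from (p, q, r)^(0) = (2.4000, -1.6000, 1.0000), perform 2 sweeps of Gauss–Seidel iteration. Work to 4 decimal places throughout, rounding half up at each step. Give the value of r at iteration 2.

0.4089

Iteration 1:
  p = (-8 - (-3.4)·-1.6000 - (1.4)·1.0000) / (7.8) = -1.9026
  q = (-5 - (-2.3)·-1.9026 - (-1)·1.0000) / (5.3) = -1.5804
  r = (-4 - (2)·-1.9026 - (2)·-1.5804) / (7) = 0.4237
Iteration 2:
  p = (-8 - (-3.4)·-1.5804 - (1.4)·0.4237) / (7.8) = -1.7906
  q = (-5 - (-2.3)·-1.7906 - (-1)·0.4237) / (5.3) = -1.6405
  r = (-4 - (2)·-1.7906 - (2)·-1.6405) / (7) = 0.4089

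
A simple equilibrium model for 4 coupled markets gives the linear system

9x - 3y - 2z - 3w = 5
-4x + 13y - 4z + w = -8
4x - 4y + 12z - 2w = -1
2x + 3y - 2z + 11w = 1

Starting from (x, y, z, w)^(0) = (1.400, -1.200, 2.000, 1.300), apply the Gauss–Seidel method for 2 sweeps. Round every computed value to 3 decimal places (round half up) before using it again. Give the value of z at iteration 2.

Iteration 1:
  x = (5 - (-3)·-1.200 - (-2)·2.000 - (-3)·1.300) / (9) = 1.033
  y = (-8 - (-4)·1.033 - (-4)·2.000 - (1)·1.300) / (13) = 0.218
  z = (-1 - (4)·1.033 - (-4)·0.218 - (-2)·1.300) / (12) = -0.138
  w = (1 - (2)·1.033 - (3)·0.218 - (-2)·-0.138) / (11) = -0.181
Iteration 2:
  x = (5 - (-3)·0.218 - (-2)·-0.138 - (-3)·-0.181) / (9) = 0.537
  y = (-8 - (-4)·0.537 - (-4)·-0.138 - (1)·-0.181) / (13) = -0.479
  z = (-1 - (4)·0.537 - (-4)·-0.479 - (-2)·-0.181) / (12) = -0.452
  w = (1 - (2)·0.537 - (3)·-0.479 - (-2)·-0.452) / (11) = 0.042

-0.452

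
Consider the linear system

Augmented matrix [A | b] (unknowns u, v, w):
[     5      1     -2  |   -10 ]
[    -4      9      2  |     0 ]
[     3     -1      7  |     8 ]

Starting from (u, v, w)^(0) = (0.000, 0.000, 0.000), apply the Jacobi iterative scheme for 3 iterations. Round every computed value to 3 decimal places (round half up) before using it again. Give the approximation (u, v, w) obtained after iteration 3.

(-0.971, -1.130, 1.641)

Iteration 1:
  u = (-10 - (1)·0.000 - (-2)·0.000) / (5) = -2.000
  v = (0 - (-4)·0.000 - (2)·0.000) / (9) = 0.000
  w = (8 - (3)·0.000 - (-1)·0.000) / (7) = 1.143
Iteration 2:
  u = (-10 - (1)·0.000 - (-2)·1.143) / (5) = -1.543
  v = (0 - (-4)·-2.000 - (2)·1.143) / (9) = -1.143
  w = (8 - (3)·-2.000 - (-1)·0.000) / (7) = 2.000
Iteration 3:
  u = (-10 - (1)·-1.143 - (-2)·2.000) / (5) = -0.971
  v = (0 - (-4)·-1.543 - (2)·2.000) / (9) = -1.130
  w = (8 - (3)·-1.543 - (-1)·-1.143) / (7) = 1.641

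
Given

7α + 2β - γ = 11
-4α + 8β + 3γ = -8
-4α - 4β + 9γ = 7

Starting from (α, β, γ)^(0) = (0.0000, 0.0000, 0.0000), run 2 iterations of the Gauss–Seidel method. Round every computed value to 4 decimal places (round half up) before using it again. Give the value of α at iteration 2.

Iteration 1:
  α = (11 - (2)·0.0000 - (-1)·0.0000) / (7) = 1.5714
  β = (-8 - (-4)·1.5714 - (3)·0.0000) / (8) = -0.2143
  γ = (7 - (-4)·1.5714 - (-4)·-0.2143) / (9) = 1.3809
Iteration 2:
  α = (11 - (2)·-0.2143 - (-1)·1.3809) / (7) = 1.8299
  β = (-8 - (-4)·1.8299 - (3)·1.3809) / (8) = -0.6029
  γ = (7 - (-4)·1.8299 - (-4)·-0.6029) / (9) = 1.3231

1.8299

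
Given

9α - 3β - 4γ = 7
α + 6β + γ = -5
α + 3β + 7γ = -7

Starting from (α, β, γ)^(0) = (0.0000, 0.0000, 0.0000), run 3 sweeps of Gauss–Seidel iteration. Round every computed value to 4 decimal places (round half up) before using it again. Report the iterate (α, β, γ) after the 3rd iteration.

Iteration 1:
  α = (7 - (-3)·0.0000 - (-4)·0.0000) / (9) = 0.7778
  β = (-5 - (1)·0.7778 - (1)·0.0000) / (6) = -0.9630
  γ = (-7 - (1)·0.7778 - (3)·-0.9630) / (7) = -0.6984
Iteration 2:
  α = (7 - (-3)·-0.9630 - (-4)·-0.6984) / (9) = 0.1464
  β = (-5 - (1)·0.1464 - (1)·-0.6984) / (6) = -0.7413
  γ = (-7 - (1)·0.1464 - (3)·-0.7413) / (7) = -0.7032
Iteration 3:
  α = (7 - (-3)·-0.7413 - (-4)·-0.7032) / (9) = 0.2181
  β = (-5 - (1)·0.2181 - (1)·-0.7032) / (6) = -0.7525
  γ = (-7 - (1)·0.2181 - (3)·-0.7525) / (7) = -0.7087

(0.2181, -0.7525, -0.7087)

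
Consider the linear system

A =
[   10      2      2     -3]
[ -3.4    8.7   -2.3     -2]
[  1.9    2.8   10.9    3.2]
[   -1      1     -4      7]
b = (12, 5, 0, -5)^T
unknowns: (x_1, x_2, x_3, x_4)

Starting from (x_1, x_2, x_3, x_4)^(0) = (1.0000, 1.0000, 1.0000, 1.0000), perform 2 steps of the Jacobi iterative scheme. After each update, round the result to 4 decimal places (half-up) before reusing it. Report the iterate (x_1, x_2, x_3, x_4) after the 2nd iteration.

Iteration 1:
  x_1 = (12 - (2)·1.0000 - (2)·1.0000 - (-3)·1.0000) / (10) = 1.1000
  x_2 = (5 - (-3.4)·1.0000 - (-2.3)·1.0000 - (-2)·1.0000) / (8.7) = 1.4598
  x_3 = (0 - (1.9)·1.0000 - (2.8)·1.0000 - (3.2)·1.0000) / (10.9) = -0.7248
  x_4 = (-5 - (-1)·1.0000 - (1)·1.0000 - (-4)·1.0000) / (7) = -0.1429
Iteration 2:
  x_1 = (12 - (2)·1.4598 - (2)·-0.7248 - (-3)·-0.1429) / (10) = 1.0101
  x_2 = (5 - (-3.4)·1.1000 - (-2.3)·-0.7248 - (-2)·-0.1429) / (8.7) = 0.7801
  x_3 = (0 - (1.9)·1.1000 - (2.8)·1.4598 - (3.2)·-0.1429) / (10.9) = -0.5248
  x_4 = (-5 - (-1)·1.1000 - (1)·1.4598 - (-4)·-0.7248) / (7) = -1.1799

(1.0101, 0.7801, -0.5248, -1.1799)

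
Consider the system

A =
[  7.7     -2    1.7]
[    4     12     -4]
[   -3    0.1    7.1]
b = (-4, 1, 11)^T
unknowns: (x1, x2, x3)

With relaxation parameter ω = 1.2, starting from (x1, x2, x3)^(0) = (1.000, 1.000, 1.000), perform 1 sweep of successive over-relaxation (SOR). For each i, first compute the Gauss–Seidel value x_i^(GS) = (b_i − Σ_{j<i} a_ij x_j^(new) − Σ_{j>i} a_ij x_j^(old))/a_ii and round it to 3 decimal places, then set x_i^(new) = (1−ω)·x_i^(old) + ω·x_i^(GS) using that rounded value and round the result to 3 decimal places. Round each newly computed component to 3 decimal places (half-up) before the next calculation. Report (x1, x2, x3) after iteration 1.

(-0.777, 0.611, 1.254)

Iteration 1:
  x1: GS value = (-4 - (-2)·1.000 - (1.7)·1.000) / (7.7) = -0.481;  x1 ← (1−ω)·1.000 + ω·-0.481 = -0.777
  x2: GS value = (1 - (4)·-0.777 - (-4)·1.000) / (12) = 0.676;  x2 ← (1−ω)·1.000 + ω·0.676 = 0.611
  x3: GS value = (11 - (-3)·-0.777 - (0.1)·0.611) / (7.1) = 1.212;  x3 ← (1−ω)·1.000 + ω·1.212 = 1.254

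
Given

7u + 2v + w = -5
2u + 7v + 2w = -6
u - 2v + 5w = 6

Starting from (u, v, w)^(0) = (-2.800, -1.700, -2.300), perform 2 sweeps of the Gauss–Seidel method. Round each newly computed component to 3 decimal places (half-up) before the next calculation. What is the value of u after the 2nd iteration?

Iteration 1:
  u = (-5 - (2)·-1.700 - (1)·-2.300) / (7) = 0.100
  v = (-6 - (2)·0.100 - (2)·-2.300) / (7) = -0.229
  w = (6 - (1)·0.100 - (-2)·-0.229) / (5) = 1.088
Iteration 2:
  u = (-5 - (2)·-0.229 - (1)·1.088) / (7) = -0.804
  v = (-6 - (2)·-0.804 - (2)·1.088) / (7) = -0.938
  w = (6 - (1)·-0.804 - (-2)·-0.938) / (5) = 0.986

-0.804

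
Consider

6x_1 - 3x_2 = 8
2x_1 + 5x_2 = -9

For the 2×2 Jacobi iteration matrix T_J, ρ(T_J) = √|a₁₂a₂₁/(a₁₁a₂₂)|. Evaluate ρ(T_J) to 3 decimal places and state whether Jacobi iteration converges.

a₁₂a₂₁/(a₁₁a₂₂) = (-3)·(2) / ((6)·(5)) = -0.200000
ρ = √|-0.200000| = √0.200000 = 0.447
ρ < 1, so Jacobi converges

0.447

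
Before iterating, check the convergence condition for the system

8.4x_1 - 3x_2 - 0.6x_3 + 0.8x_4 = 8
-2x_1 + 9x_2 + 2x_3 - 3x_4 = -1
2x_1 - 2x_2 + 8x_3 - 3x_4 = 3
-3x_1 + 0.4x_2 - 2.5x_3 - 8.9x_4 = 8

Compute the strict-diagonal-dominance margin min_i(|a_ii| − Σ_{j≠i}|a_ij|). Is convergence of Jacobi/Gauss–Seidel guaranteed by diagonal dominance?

1

row 1: |8.4| − (3+0.6+0.8) = 4
row 2: |9| − (2+2+3) = 2
row 3: |8| − (2+2+3) = 1
row 4: |-8.9| − (3+0.4+2.5) = 3
minimum over rows = 1 → strictly diagonally dominant (convergence guaranteed)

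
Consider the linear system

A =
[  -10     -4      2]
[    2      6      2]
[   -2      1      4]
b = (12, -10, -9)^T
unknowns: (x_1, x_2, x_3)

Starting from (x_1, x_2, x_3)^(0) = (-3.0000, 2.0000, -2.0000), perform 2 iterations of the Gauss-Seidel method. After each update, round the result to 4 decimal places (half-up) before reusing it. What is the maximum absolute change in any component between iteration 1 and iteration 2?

Iteration 1:
  x_1 = (12 - (-4)·2.0000 - (2)·-2.0000) / (-10) = -2.4000
  x_2 = (-10 - (2)·-2.4000 - (2)·-2.0000) / (6) = -0.2000
  x_3 = (-9 - (-2)·-2.4000 - (1)·-0.2000) / (4) = -3.4000
Iteration 2:
  x_1 = (12 - (-4)·-0.2000 - (2)·-3.4000) / (-10) = -1.8000
  x_2 = (-10 - (2)·-1.8000 - (2)·-3.4000) / (6) = 0.0667
  x_3 = (-9 - (-2)·-1.8000 - (1)·0.0667) / (4) = -3.1667
Change: (0.6000, 0.2667, 0.2333) → max |·| = 0.6000

0.6000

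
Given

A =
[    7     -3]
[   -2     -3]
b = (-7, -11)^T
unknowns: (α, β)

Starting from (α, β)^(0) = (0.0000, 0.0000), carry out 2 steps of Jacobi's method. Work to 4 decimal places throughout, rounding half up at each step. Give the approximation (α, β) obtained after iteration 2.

Iteration 1:
  α = (-7 - (-3)·0.0000) / (7) = -1.0000
  β = (-11 - (-2)·0.0000) / (-3) = 3.6667
Iteration 2:
  α = (-7 - (-3)·3.6667) / (7) = 0.5714
  β = (-11 - (-2)·-1.0000) / (-3) = 4.3333

(0.5714, 4.3333)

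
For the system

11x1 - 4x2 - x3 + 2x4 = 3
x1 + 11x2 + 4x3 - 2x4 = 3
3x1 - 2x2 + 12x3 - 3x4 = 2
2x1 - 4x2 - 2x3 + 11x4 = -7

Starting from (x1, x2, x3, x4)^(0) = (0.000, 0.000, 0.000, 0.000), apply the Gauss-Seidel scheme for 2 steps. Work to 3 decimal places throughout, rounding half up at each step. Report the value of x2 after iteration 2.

0.075

Iteration 1:
  x1 = (3 - (-4)·0.000 - (-1)·0.000 - (2)·0.000) / (11) = 0.273
  x2 = (3 - (1)·0.273 - (4)·0.000 - (-2)·0.000) / (11) = 0.248
  x3 = (2 - (3)·0.273 - (-2)·0.248 - (-3)·0.000) / (12) = 0.140
  x4 = (-7 - (2)·0.273 - (-4)·0.248 - (-2)·0.140) / (11) = -0.570
Iteration 2:
  x1 = (3 - (-4)·0.248 - (-1)·0.140 - (2)·-0.570) / (11) = 0.479
  x2 = (3 - (1)·0.479 - (4)·0.140 - (-2)·-0.570) / (11) = 0.075
  x3 = (2 - (3)·0.479 - (-2)·0.075 - (-3)·-0.570) / (12) = -0.083
  x4 = (-7 - (2)·0.479 - (-4)·0.075 - (-2)·-0.083) / (11) = -0.711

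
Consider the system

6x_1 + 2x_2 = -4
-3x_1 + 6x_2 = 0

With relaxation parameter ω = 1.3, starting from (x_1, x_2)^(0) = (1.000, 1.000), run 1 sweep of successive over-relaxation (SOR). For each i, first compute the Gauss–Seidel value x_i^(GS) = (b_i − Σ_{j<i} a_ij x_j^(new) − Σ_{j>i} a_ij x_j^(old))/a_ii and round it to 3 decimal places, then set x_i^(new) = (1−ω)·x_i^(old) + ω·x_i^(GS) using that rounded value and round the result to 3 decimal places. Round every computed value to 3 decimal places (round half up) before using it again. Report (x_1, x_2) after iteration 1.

(-1.600, -1.340)

Iteration 1:
  x_1: GS value = (-4 - (2)·1.000) / (6) = -1.000;  x_1 ← (1−ω)·1.000 + ω·-1.000 = -1.600
  x_2: GS value = (0 - (-3)·-1.600) / (6) = -0.800;  x_2 ← (1−ω)·1.000 + ω·-0.800 = -1.340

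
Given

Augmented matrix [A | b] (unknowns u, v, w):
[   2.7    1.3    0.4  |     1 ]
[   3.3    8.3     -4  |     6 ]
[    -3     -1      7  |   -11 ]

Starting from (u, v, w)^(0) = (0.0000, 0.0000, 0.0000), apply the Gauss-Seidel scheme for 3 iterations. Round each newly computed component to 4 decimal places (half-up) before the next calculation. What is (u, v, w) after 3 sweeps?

Iteration 1:
  u = (1 - (1.3)·0.0000 - (0.4)·0.0000) / (2.7) = 0.3704
  v = (6 - (3.3)·0.3704 - (-4)·0.0000) / (8.3) = 0.5756
  w = (-11 - (-3)·0.3704 - (-1)·0.5756) / (7) = -1.3305
Iteration 2:
  u = (1 - (1.3)·0.5756 - (0.4)·-1.3305) / (2.7) = 0.2903
  v = (6 - (3.3)·0.2903 - (-4)·-1.3305) / (8.3) = -0.0337
  w = (-11 - (-3)·0.2903 - (-1)·-0.0337) / (7) = -1.4518
Iteration 3:
  u = (1 - (1.3)·-0.0337 - (0.4)·-1.4518) / (2.7) = 0.6017
  v = (6 - (3.3)·0.6017 - (-4)·-1.4518) / (8.3) = -0.2160
  w = (-11 - (-3)·0.6017 - (-1)·-0.2160) / (7) = -1.3444

(0.6017, -0.2160, -1.3444)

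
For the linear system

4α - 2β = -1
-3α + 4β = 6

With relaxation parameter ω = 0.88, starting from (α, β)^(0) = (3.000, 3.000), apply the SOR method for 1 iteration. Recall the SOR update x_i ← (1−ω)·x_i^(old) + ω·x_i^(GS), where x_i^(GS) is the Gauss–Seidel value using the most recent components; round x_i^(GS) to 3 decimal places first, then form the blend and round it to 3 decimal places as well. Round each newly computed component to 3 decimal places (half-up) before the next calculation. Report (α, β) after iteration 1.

(1.460, 2.644)

Iteration 1:
  α: GS value = (-1 - (-2)·3.000) / (4) = 1.250;  α ← (1−ω)·3.000 + ω·1.250 = 1.460
  β: GS value = (6 - (-3)·1.460) / (4) = 2.595;  β ← (1−ω)·3.000 + ω·2.595 = 2.644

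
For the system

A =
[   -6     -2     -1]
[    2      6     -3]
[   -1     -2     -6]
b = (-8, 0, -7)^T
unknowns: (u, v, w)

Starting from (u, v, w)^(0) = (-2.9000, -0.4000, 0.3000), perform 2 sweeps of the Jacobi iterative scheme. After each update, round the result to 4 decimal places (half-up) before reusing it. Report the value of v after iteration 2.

Iteration 1:
  u = (-8 - (-2)·-0.4000 - (-1)·0.3000) / (-6) = 1.4167
  v = (0 - (2)·-2.9000 - (-3)·0.3000) / (6) = 1.1167
  w = (-7 - (-1)·-2.9000 - (-2)·-0.4000) / (-6) = 1.7833
Iteration 2:
  u = (-8 - (-2)·1.1167 - (-1)·1.7833) / (-6) = 0.6639
  v = (0 - (2)·1.4167 - (-3)·1.7833) / (6) = 0.4194
  w = (-7 - (-1)·1.4167 - (-2)·1.1167) / (-6) = 0.5583

0.4194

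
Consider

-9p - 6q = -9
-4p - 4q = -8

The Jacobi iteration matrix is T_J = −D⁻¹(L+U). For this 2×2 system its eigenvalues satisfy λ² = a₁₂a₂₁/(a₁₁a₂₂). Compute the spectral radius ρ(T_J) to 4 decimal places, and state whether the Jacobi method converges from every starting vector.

0.8165

a₁₂a₂₁/(a₁₁a₂₂) = (-6)·(-4) / ((-9)·(-4)) = 0.666667
ρ = √|0.666667| = √0.666667 = 0.8165
ρ < 1, so Jacobi converges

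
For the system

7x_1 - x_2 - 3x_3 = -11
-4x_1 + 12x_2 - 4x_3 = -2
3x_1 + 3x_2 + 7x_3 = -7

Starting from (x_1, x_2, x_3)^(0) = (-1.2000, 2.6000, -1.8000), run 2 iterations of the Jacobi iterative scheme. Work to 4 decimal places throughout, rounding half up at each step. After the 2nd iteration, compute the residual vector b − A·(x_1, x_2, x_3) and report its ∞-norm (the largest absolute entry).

Iteration 1:
  x_1 = (-11 - (-1)·2.6000 - (-3)·-1.8000) / (7) = -1.9714
  x_2 = (-2 - (-4)·-1.2000 - (-4)·-1.8000) / (12) = -1.1667
  x_3 = (-7 - (3)·-1.2000 - (3)·2.6000) / (7) = -1.6000
Iteration 2:
  x_1 = (-11 - (-1)·-1.1667 - (-3)·-1.6000) / (7) = -2.4238
  x_2 = (-2 - (-4)·-1.9714 - (-4)·-1.6000) / (12) = -1.3571
  x_3 = (-7 - (3)·-1.9714 - (3)·-1.1667) / (7) = 0.3449
Residual b − A·x = (5.6442, 5.9696, 1.9284); ∞-norm = 5.9696

5.9696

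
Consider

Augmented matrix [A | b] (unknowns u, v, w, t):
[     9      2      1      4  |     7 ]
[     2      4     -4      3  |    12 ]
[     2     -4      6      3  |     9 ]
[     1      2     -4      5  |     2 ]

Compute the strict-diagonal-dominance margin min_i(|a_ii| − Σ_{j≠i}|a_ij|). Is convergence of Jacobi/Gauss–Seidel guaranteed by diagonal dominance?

-5

row 1: |9| − (2+1+4) = 2
row 2: |4| − (2+4+3) = -5
row 3: |6| − (2+4+3) = -3
row 4: |5| − (1+2+4) = -2
minimum over rows = -5 → not strictly diagonally dominant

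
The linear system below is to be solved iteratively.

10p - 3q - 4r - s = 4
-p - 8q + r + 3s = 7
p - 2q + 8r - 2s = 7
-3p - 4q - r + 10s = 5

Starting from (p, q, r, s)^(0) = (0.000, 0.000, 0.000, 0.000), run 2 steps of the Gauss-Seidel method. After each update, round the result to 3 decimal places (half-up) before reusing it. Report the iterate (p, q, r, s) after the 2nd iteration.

Iteration 1:
  p = (4 - (-3)·0.000 - (-4)·0.000 - (-1)·0.000) / (10) = 0.400
  q = (7 - (-1)·0.400 - (1)·0.000 - (3)·0.000) / (-8) = -0.925
  r = (7 - (1)·0.400 - (-2)·-0.925 - (-2)·0.000) / (8) = 0.594
  s = (5 - (-3)·0.400 - (-4)·-0.925 - (-1)·0.594) / (10) = 0.309
Iteration 2:
  p = (4 - (-3)·-0.925 - (-4)·0.594 - (-1)·0.309) / (10) = 0.391
  q = (7 - (-1)·0.391 - (1)·0.594 - (3)·0.309) / (-8) = -0.734
  r = (7 - (1)·0.391 - (-2)·-0.734 - (-2)·0.309) / (8) = 0.720
  s = (5 - (-3)·0.391 - (-4)·-0.734 - (-1)·0.720) / (10) = 0.396

(0.391, -0.734, 0.720, 0.396)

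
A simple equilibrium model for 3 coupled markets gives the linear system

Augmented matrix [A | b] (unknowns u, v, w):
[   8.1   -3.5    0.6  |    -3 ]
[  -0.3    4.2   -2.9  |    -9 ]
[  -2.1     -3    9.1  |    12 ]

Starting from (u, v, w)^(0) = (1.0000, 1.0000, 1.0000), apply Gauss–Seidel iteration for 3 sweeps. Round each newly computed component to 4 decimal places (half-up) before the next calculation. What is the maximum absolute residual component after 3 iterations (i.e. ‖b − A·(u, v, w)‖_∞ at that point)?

Iteration 1:
  u = (-3 - (-3.5)·1.0000 - (0.6)·1.0000) / (8.1) = -0.0123
  v = (-9 - (-0.3)·-0.0123 - (-2.9)·1.0000) / (4.2) = -1.4533
  w = (12 - (-2.1)·-0.0123 - (-3)·-1.4533) / (9.1) = 0.8367
Iteration 2:
  u = (-3 - (-3.5)·-1.4533 - (0.6)·0.8367) / (8.1) = -1.0603
  v = (-9 - (-0.3)·-1.0603 - (-2.9)·0.8367) / (4.2) = -1.6409
  w = (12 - (-2.1)·-1.0603 - (-3)·-1.6409) / (9.1) = 0.5330
Iteration 3:
  u = (-3 - (-3.5)·-1.6409 - (0.6)·0.5330) / (8.1) = -1.1189
  v = (-9 - (-0.3)·-1.1189 - (-2.9)·0.5330) / (4.2) = -1.8548
  w = (12 - (-2.1)·-1.1189 - (-3)·-1.8548) / (9.1) = 0.4490
Residual b − A·x = (-0.6981, -0.2434, 0.0000); ∞-norm = 0.6981

0.6981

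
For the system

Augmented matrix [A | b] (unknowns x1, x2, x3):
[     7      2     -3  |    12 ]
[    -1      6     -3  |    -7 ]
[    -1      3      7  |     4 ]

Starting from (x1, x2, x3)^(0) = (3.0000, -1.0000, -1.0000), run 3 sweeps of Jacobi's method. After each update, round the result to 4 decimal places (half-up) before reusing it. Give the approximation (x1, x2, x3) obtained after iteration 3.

Iteration 1:
  x1 = (12 - (2)·-1.0000 - (-3)·-1.0000) / (7) = 1.5714
  x2 = (-7 - (-1)·3.0000 - (-3)·-1.0000) / (6) = -1.1667
  x3 = (4 - (-1)·3.0000 - (3)·-1.0000) / (7) = 1.4286
Iteration 2:
  x1 = (12 - (2)·-1.1667 - (-3)·1.4286) / (7) = 2.6599
  x2 = (-7 - (-1)·1.5714 - (-3)·1.4286) / (6) = -0.1905
  x3 = (4 - (-1)·1.5714 - (3)·-1.1667) / (7) = 1.2959
Iteration 3:
  x1 = (12 - (2)·-0.1905 - (-3)·1.2959) / (7) = 2.3241
  x2 = (-7 - (-1)·2.6599 - (-3)·1.2959) / (6) = -0.0754
  x3 = (4 - (-1)·2.6599 - (3)·-0.1905) / (7) = 1.0331

(2.3241, -0.0754, 1.0331)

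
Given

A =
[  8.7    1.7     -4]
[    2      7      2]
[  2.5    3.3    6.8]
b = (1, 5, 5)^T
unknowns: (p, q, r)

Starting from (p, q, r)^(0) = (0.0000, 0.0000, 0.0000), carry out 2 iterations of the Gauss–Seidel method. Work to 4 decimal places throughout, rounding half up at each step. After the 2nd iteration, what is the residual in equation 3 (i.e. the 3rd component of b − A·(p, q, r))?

0.0000

Iteration 1:
  p = (1 - (1.7)·0.0000 - (-4)·0.0000) / (8.7) = 0.1149
  q = (5 - (2)·0.1149 - (2)·0.0000) / (7) = 0.6815
  r = (5 - (2.5)·0.1149 - (3.3)·0.6815) / (6.8) = 0.3623
Iteration 2:
  p = (1 - (1.7)·0.6815 - (-4)·0.3623) / (8.7) = 0.1484
  q = (5 - (2)·0.1484 - (2)·0.3623) / (7) = 0.5684
  r = (5 - (2.5)·0.1484 - (3.3)·0.5684) / (6.8) = 0.4049
Residual b − A·x = (0.3622, -0.0854, 0.0000)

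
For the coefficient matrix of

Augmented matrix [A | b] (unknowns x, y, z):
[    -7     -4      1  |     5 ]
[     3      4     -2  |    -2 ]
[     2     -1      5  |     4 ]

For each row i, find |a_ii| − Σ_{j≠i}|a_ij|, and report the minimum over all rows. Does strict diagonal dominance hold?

row 1: |-7| − (4+1) = 2
row 2: |4| − (3+2) = -1
row 3: |5| − (2+1) = 2
minimum over rows = -1 → not strictly diagonally dominant

-1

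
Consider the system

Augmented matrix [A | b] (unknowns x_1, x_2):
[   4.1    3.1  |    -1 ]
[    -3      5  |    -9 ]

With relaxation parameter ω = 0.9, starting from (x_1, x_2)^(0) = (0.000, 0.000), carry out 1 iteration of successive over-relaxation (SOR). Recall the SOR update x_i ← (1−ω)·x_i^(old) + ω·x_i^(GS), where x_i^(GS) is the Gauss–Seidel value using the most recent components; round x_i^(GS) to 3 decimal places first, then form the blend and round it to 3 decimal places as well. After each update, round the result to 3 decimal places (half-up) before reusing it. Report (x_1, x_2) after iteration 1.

Iteration 1:
  x_1: GS value = (-1 - (3.1)·0.000) / (4.1) = -0.244;  x_1 ← (1−ω)·0.000 + ω·-0.244 = -0.220
  x_2: GS value = (-9 - (-3)·-0.220) / (5) = -1.932;  x_2 ← (1−ω)·0.000 + ω·-1.932 = -1.739

(-0.220, -1.739)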